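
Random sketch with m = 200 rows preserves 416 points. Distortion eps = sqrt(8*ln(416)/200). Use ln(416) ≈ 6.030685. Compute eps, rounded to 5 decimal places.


ln(416) ≈ 6.030685.
8*ln(N)/m ≈ 8*6.030685/200 ≈ 0.2412274.
eps = sqrt(0.2412274) ≈ 0.4911491 ≈ 0.49115.

0.49115


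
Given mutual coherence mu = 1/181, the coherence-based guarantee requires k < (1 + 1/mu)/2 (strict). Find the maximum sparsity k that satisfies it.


1/mu = 181.
1 + 1/mu = 182.
(1 + 1/mu)/2 = 91 is an integer and the inequality is strict, so k_max = 91 - 1 = 90.

90


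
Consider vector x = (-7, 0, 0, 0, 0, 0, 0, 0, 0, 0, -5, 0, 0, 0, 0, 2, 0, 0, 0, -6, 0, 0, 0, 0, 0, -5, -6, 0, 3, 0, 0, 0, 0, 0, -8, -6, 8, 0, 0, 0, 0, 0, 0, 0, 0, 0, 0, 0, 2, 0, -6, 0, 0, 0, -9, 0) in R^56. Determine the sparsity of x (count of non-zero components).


Non-zero positions: [0, 10, 15, 19, 25, 26, 28, 34, 35, 36, 48, 50, 54].
Sparsity = 13.

13


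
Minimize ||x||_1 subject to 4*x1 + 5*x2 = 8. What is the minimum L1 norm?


Axis intercepts:
  x1 = 2, x2 = 0: L1 = 2
  x1 = 0, x2 = 8/5: L1 = 8/5
x* = (0, 8/5)
||x*||_1 = 8/5.

8/5


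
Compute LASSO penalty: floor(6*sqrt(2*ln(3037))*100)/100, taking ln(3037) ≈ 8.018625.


ln(3037) ≈ 8.018625.
2*ln(n) ≈ 16.03725.
sqrt(2*ln(n)) ≈ sqrt(16.03725) ≈ 4.004654.
lambda ≈ 6*4.004654 = 24.027924.
floor(lambda*100)/100 = 24.02.

24.02


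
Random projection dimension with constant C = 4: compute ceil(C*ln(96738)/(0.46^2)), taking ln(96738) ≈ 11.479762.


ln(96738) ≈ 11.479762.
eps^2 = 0.46^2 = 0.2116.
C*ln(N)/eps^2 ≈ 4*11.479762/0.2116 ≈ 217.0087.
m = ceil(217.0087) = 218.

218


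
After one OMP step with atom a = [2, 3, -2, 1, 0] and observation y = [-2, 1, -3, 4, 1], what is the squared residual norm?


a^T a = 18.
a^T y = 9.
coeff = 9/18 = 1/2.
||r||^2 = 53/2.

53/2


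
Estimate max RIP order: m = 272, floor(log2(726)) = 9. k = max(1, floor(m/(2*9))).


floor(log2(726)) = 9.
2*9 = 18.
m/(2*floor(log2(n))) = 272/18 ≈ 15.1111.
floor = 15.
k = max(1, 15) = 15.

15


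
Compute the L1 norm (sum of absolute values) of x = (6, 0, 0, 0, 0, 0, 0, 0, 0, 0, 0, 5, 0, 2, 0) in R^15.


Non-zero entries: [(0, 6), (11, 5), (13, 2)]
Absolute values: [6, 5, 2]
||x||_1 = sum = 13.

13


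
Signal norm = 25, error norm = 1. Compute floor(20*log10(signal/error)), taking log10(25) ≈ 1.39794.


||x||/||e|| = 25/1 = 25.
log10(25) ≈ 1.39794.
20*log10(||x||/||e||) ≈ 20*1.39794 = 27.9588.
floor(27.9588) = 27.

27


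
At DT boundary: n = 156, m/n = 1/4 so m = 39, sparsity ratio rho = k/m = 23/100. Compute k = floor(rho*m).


m = 1/4*156 = 39.
rho = 23/100.
rho*m = 23/100*39 = 8.97.
k = floor(8.97) = 8.

8


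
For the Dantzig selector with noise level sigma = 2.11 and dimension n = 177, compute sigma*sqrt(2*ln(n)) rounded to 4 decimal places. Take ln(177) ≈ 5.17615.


ln(177) ≈ 5.17615.
2*ln(n) ≈ 10.3523.
sqrt(2*ln(n)) ≈ sqrt(10.3523) ≈ 3.217499.
threshold ≈ 2.11*3.217499 = 6.78892289 ≈ 6.7889.

6.7889


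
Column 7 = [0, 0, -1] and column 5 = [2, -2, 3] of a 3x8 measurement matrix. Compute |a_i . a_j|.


Inner product: 0*2 + 0*-2 + -1*3
Products: [0, 0, -3]
Sum = -3.
|dot| = 3.

3


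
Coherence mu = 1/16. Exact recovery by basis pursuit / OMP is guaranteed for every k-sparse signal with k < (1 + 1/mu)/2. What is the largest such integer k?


1/mu = 16.
1 + 1/mu = 17.
(1 + 1/mu)/2 = 8.5 is not an integer, so k_max = floor(8.5) = 8.

8


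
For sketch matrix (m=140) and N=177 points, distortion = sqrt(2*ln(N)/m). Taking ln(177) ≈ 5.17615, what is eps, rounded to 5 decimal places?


ln(177) ≈ 5.17615.
2*ln(N)/m ≈ 2*5.17615/140 ≈ 0.073945.
eps = sqrt(0.073945) ≈ 0.2719283 ≈ 0.27193.

0.27193


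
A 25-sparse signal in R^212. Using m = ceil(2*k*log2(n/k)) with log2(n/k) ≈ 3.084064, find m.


log2(n/k) = log2(212/25) ≈ 3.084064.
2*k*log2(n/k) ≈ 2*25*3.084064 = 154.2032.
m = ceil(154.2032) = 155.

155


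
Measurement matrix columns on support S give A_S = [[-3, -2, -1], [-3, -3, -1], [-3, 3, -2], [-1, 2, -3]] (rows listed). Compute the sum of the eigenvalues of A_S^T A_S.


Sum of eigenvalues of A_S^T A_S = trace(A_S^T A_S) = sum of squared column norms of A_S.
A_S^T A_S diagonal: [28, 26, 15].
trace = 28 + 26 + 15 = 69.

69


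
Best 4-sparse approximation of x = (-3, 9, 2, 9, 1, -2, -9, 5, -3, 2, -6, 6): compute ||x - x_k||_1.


Sorted |x_i| descending: [9, 9, 9, 6, 6, 5, 3, 3, 2, 2, 2, 1]
Keep top 4: [9, 9, 9, 6]
Tail entries: [6, 5, 3, 3, 2, 2, 2, 1]
L1 error = sum of tail = 24.

24


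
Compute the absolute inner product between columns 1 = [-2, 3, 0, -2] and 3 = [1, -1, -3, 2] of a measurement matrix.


Inner product: -2*1 + 3*-1 + 0*-3 + -2*2
Products: [-2, -3, 0, -4]
Sum = -9.
|dot| = 9.

9


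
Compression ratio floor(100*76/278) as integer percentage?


100*m/n = 100*76/278 ≈ 27.3381.
floor = 27.

27


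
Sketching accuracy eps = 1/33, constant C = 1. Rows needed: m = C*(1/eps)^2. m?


1/eps = 33.
(1/eps)^2 = 1089.
m = 1*1089 = 1089.

1089


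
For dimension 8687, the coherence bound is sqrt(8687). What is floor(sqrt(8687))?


93^2 = 8649 <= 8687 < 8836 = 94^2, so 93 <= sqrt(8687) < 94.
floor(sqrt(8687)) = 93.

93


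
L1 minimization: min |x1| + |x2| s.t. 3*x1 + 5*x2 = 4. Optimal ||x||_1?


Axis intercepts:
  x1 = 4/3, x2 = 0: L1 = 4/3
  x1 = 0, x2 = 4/5: L1 = 4/5
x* = (0, 4/5)
||x*||_1 = 4/5.

4/5


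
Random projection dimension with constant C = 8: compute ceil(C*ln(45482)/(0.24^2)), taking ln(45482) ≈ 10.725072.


ln(45482) ≈ 10.725072.
eps^2 = 0.24^2 = 0.0576.
C*ln(N)/eps^2 ≈ 8*10.725072/0.0576 ≈ 1489.5933.
m = ceil(1489.5933) = 1490.

1490


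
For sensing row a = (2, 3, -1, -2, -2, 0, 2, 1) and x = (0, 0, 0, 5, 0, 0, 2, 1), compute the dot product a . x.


Non-zero terms: ['-2*5', '2*2', '1*1']
Products: [-10, 4, 1]
y = sum = -5.

-5


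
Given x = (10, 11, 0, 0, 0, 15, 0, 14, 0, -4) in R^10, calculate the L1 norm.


Non-zero entries: [(0, 10), (1, 11), (5, 15), (7, 14), (9, -4)]
Absolute values: [10, 11, 15, 14, 4]
||x||_1 = sum = 54.

54


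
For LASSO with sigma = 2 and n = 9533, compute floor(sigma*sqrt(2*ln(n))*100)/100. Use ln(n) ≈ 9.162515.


ln(9533) ≈ 9.162515.
2*ln(n) ≈ 18.32503.
sqrt(2*ln(n)) ≈ sqrt(18.32503) ≈ 4.280774.
lambda ≈ 2*4.280774 = 8.561548.
floor(lambda*100)/100 = 8.56.

8.56


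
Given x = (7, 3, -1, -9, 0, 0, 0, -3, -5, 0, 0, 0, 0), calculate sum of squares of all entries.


Non-zero entries: [(0, 7), (1, 3), (2, -1), (3, -9), (7, -3), (8, -5)]
Squares: [49, 9, 1, 81, 9, 25]
||x||_2^2 = sum = 174.

174


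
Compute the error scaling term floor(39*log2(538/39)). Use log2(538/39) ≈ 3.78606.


log2(n/k) = log2(538/39) ≈ 3.78606.
k*log2(n/k) ≈ 39*3.78606 = 147.65634.
floor(147.65634) = 147.

147


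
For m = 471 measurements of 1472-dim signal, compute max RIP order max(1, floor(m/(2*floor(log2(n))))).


floor(log2(1472)) = 10.
2*10 = 20.
m/(2*floor(log2(n))) = 471/20 ≈ 23.55.
floor = 23.
k = max(1, 23) = 23.

23


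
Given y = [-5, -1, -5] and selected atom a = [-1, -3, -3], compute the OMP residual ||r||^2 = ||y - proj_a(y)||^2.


a^T a = 19.
a^T y = 23.
coeff = 23/19 = 23/19.
||r||^2 = 440/19.

440/19


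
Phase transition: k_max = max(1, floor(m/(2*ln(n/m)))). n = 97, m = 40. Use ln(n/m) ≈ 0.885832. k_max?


n/m = 97/40.
ln(n/m) ≈ 0.885832.
2*ln(n/m) ≈ 1.771664.
m/(2*ln(n/m)) ≈ 40/1.771664 ≈ 22.5776.
floor = 22.
k_max = max(1, 22) = 22.

22


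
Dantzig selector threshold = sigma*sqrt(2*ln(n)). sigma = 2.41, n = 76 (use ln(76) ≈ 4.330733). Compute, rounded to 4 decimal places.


ln(76) ≈ 4.330733.
2*ln(n) ≈ 8.661466.
sqrt(2*ln(n)) ≈ sqrt(8.661466) ≈ 2.943037.
threshold ≈ 2.41*2.943037 = 7.09271917 ≈ 7.0927.

7.0927


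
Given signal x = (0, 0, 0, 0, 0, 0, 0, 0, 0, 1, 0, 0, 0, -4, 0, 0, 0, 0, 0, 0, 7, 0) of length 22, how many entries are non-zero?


Non-zero positions: [9, 13, 20].
Sparsity = 3.

3


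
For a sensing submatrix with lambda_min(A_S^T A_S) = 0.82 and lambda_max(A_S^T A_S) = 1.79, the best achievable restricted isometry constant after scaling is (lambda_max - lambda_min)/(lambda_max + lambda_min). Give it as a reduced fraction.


lambda_max - lambda_min = 1.79 - 0.82 = 0.97.
lambda_max + lambda_min = 1.79 + 0.82 = 2.61.
delta = 0.97/2.61 = 97/261.

97/261


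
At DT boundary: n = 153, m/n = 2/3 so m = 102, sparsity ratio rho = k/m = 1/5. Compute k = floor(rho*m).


m = 2/3*153 = 102.
rho = 1/5.
rho*m = 1/5*102 = 20.4.
k = floor(20.4) = 20.

20


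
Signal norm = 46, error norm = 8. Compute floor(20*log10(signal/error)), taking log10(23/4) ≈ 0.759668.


||x||/||e|| = 46/8 = 23/4.
log10(23/4) ≈ 0.759668.
20*log10(||x||/||e||) ≈ 20*0.759668 = 15.19336.
floor(15.19336) = 15.

15


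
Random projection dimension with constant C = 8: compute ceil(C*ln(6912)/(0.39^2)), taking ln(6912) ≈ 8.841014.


ln(6912) ≈ 8.841014.
eps^2 = 0.39^2 = 0.1521.
C*ln(N)/eps^2 ≈ 8*8.841014/0.1521 ≈ 465.0106.
m = ceil(465.0106) = 466.

466


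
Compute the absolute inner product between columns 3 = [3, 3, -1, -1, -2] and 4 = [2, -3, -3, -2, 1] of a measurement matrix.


Inner product: 3*2 + 3*-3 + -1*-3 + -1*-2 + -2*1
Products: [6, -9, 3, 2, -2]
Sum = 0.
|dot| = 0.

0


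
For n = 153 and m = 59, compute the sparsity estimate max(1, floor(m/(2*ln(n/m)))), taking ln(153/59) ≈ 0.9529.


n/m = 153/59.
ln(n/m) ≈ 0.9529.
2*ln(n/m) ≈ 1.9058.
m/(2*ln(n/m)) ≈ 59/1.9058 ≈ 30.9581.
floor = 30.
k_max = max(1, 30) = 30.

30


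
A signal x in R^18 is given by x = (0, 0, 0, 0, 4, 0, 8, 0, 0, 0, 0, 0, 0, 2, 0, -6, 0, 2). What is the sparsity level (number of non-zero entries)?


Non-zero positions: [4, 6, 13, 15, 17].
Sparsity = 5.

5


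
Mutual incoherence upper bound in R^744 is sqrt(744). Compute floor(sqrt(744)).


27^2 = 729 <= 744 < 784 = 28^2, so 27 <= sqrt(744) < 28.
floor(sqrt(744)) = 27.

27


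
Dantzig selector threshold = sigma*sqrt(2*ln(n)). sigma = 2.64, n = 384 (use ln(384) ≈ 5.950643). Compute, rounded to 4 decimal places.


ln(384) ≈ 5.950643.
2*ln(n) ≈ 11.901286.
sqrt(2*ln(n)) ≈ sqrt(11.901286) ≈ 3.449824.
threshold ≈ 2.64*3.449824 = 9.10753536 ≈ 9.1075.

9.1075


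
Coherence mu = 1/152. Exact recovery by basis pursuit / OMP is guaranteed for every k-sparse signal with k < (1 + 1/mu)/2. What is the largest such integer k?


1/mu = 152.
1 + 1/mu = 153.
(1 + 1/mu)/2 = 76.5 is not an integer, so k_max = floor(76.5) = 76.

76


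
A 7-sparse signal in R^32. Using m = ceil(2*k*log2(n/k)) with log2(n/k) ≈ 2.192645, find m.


log2(n/k) = log2(32/7) ≈ 2.192645.
2*k*log2(n/k) ≈ 2*7*2.192645 = 30.69703.
m = ceil(30.69703) = 31.

31


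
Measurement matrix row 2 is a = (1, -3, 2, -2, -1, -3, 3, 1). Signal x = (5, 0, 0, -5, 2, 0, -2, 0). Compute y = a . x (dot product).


Non-zero terms: ['1*5', '-2*-5', '-1*2', '3*-2']
Products: [5, 10, -2, -6]
y = sum = 7.

7


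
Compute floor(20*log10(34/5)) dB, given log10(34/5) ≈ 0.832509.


||x||/||e|| = 34/5.
log10(34/5) ≈ 0.832509.
20*log10(||x||/||e||) ≈ 20*0.832509 = 16.65018.
floor(16.65018) = 16.

16


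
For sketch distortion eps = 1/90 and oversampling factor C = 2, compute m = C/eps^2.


1/eps = 90.
(1/eps)^2 = 8100.
m = 2*8100 = 16200.

16200


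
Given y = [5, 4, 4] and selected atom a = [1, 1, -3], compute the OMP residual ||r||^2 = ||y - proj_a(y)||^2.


a^T a = 11.
a^T y = -3.
coeff = -3/11 = -3/11.
||r||^2 = 618/11.

618/11


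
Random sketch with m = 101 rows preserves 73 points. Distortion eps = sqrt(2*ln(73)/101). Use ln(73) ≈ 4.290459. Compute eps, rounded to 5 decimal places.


ln(73) ≈ 4.290459.
2*ln(N)/m ≈ 2*4.290459/101 ≈ 0.08495958.
eps = sqrt(0.08495958) ≈ 0.2914783 ≈ 0.29148.

0.29148


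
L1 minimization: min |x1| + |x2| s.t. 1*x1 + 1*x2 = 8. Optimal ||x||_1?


Axis intercepts:
  x1 = 8, x2 = 0: L1 = 8
  x1 = 0, x2 = 8: L1 = 8
x* = (8, 0)
||x*||_1 = 8.

8


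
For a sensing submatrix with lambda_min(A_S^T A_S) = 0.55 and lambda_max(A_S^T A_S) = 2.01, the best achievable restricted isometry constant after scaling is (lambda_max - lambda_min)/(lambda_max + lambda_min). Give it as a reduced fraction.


lambda_max - lambda_min = 2.01 - 0.55 = 1.46.
lambda_max + lambda_min = 2.01 + 0.55 = 2.56.
delta = 1.46/2.56 = 146/256 = 73/128.

73/128


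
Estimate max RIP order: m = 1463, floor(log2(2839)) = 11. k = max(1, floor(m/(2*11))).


floor(log2(2839)) = 11.
2*11 = 22.
m/(2*floor(log2(n))) = 1463/22 ≈ 66.5.
floor = 66.
k = max(1, 66) = 66.

66


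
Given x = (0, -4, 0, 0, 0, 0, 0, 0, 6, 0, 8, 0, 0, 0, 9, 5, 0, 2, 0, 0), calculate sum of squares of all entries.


Non-zero entries: [(1, -4), (8, 6), (10, 8), (14, 9), (15, 5), (17, 2)]
Squares: [16, 36, 64, 81, 25, 4]
||x||_2^2 = sum = 226.

226


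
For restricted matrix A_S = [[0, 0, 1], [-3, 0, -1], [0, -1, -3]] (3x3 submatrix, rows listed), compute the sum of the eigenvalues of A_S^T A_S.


Sum of eigenvalues of A_S^T A_S = trace(A_S^T A_S) = sum of squared column norms of A_S.
A_S^T A_S diagonal: [9, 1, 11].
trace = 9 + 1 + 11 = 21.

21


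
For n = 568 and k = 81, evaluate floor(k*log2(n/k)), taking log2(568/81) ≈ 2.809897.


log2(n/k) = log2(568/81) ≈ 2.809897.
k*log2(n/k) ≈ 81*2.809897 = 227.601657.
floor(227.601657) = 227.

227


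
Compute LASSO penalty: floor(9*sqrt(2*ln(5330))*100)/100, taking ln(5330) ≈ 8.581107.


ln(5330) ≈ 8.581107.
2*ln(n) ≈ 17.162214.
sqrt(2*ln(n)) ≈ sqrt(17.162214) ≈ 4.14273.
lambda ≈ 9*4.14273 = 37.28457.
floor(lambda*100)/100 = 37.28.

37.28


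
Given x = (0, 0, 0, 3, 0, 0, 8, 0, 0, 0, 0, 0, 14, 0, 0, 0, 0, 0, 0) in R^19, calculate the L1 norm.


Non-zero entries: [(3, 3), (6, 8), (12, 14)]
Absolute values: [3, 8, 14]
||x||_1 = sum = 25.

25


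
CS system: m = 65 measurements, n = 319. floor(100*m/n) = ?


100*m/n = 100*65/319 ≈ 20.3762.
floor = 20.

20


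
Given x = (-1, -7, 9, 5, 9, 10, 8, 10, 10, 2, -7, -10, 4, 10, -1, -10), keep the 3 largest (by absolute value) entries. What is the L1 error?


Sorted |x_i| descending: [10, 10, 10, 10, 10, 10, 9, 9, 8, 7, 7, 5, 4, 2, 1, 1]
Keep top 3: [10, 10, 10]
Tail entries: [10, 10, 10, 9, 9, 8, 7, 7, 5, 4, 2, 1, 1]
L1 error = sum of tail = 83.

83


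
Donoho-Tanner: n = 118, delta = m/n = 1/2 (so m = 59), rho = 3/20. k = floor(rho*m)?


m = 1/2*118 = 59.
rho = 3/20.
rho*m = 3/20*59 = 8.85.
k = floor(8.85) = 8.

8


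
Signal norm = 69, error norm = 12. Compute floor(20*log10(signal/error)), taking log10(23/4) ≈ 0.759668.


||x||/||e|| = 69/12 = 23/4.
log10(23/4) ≈ 0.759668.
20*log10(||x||/||e||) ≈ 20*0.759668 = 15.19336.
floor(15.19336) = 15.

15


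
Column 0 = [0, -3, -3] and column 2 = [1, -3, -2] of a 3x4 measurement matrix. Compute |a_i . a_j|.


Inner product: 0*1 + -3*-3 + -3*-2
Products: [0, 9, 6]
Sum = 15.
|dot| = 15.

15


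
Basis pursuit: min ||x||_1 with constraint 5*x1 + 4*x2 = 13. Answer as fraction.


Axis intercepts:
  x1 = 13/5, x2 = 0: L1 = 13/5
  x1 = 0, x2 = 13/4: L1 = 13/4
x* = (13/5, 0)
||x*||_1 = 13/5.

13/5


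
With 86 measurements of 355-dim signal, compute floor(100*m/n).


100*m/n = 100*86/355 ≈ 24.2254.
floor = 24.

24


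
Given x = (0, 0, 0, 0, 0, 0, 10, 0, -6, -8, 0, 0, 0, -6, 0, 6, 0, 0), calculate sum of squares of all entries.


Non-zero entries: [(6, 10), (8, -6), (9, -8), (13, -6), (15, 6)]
Squares: [100, 36, 64, 36, 36]
||x||_2^2 = sum = 272.

272


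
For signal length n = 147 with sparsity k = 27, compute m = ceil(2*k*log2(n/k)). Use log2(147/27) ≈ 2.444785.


log2(n/k) = log2(147/27) ≈ 2.444785.
2*k*log2(n/k) ≈ 2*27*2.444785 = 132.01839.
m = ceil(132.01839) = 133.

133


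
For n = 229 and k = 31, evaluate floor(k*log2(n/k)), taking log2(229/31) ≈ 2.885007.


log2(n/k) = log2(229/31) ≈ 2.885007.
k*log2(n/k) ≈ 31*2.885007 = 89.435217.
floor(89.435217) = 89.

89


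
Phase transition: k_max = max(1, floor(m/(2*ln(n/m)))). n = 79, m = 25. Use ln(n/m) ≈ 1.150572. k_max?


n/m = 79/25.
ln(n/m) ≈ 1.150572.
2*ln(n/m) ≈ 2.301144.
m/(2*ln(n/m)) ≈ 25/2.301144 ≈ 10.8642.
floor = 10.
k_max = max(1, 10) = 10.

10


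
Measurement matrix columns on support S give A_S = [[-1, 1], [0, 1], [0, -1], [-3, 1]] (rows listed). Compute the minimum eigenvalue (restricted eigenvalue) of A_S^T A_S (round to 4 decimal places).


A_S^T A_S = [[10, -4], [-4, 4]].
trace = 14.
det = 24.
disc = trace^2 - 4*det = 196 - 4*24 = 100.
sqrt(100) = 10.
lam_min = (14 - 10)/2 = 2 = 2.0000.

2.0000


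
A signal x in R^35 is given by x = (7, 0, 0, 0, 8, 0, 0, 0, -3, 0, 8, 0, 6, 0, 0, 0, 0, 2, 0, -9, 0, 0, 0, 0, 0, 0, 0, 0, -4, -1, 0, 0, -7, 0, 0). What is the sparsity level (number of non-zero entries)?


Non-zero positions: [0, 4, 8, 10, 12, 17, 19, 28, 29, 32].
Sparsity = 10.

10


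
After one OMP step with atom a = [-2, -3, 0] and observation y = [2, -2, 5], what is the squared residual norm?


a^T a = 13.
a^T y = 2.
coeff = 2/13 = 2/13.
||r||^2 = 425/13.

425/13


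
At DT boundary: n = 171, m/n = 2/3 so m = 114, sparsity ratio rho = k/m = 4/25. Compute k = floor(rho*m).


m = 2/3*171 = 114.
rho = 4/25.
rho*m = 4/25*114 = 18.24.
k = floor(18.24) = 18.

18


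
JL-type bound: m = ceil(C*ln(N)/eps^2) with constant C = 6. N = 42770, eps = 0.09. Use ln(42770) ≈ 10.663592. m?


ln(42770) ≈ 10.663592.
eps^2 = 0.09^2 = 0.0081.
C*ln(N)/eps^2 ≈ 6*10.663592/0.0081 ≈ 7898.957.
m = ceil(7898.957) = 7899.

7899


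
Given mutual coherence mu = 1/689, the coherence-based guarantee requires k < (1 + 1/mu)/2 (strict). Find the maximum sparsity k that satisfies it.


1/mu = 689.
1 + 1/mu = 690.
(1 + 1/mu)/2 = 345 is an integer and the inequality is strict, so k_max = 345 - 1 = 344.

344


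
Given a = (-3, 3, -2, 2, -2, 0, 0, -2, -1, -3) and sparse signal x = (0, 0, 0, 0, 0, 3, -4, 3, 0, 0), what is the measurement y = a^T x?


Non-zero terms: ['0*3', '0*-4', '-2*3']
Products: [0, 0, -6]
y = sum = -6.

-6


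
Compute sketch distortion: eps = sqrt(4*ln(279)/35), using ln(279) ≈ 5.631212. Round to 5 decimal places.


ln(279) ≈ 5.631212.
4*ln(N)/m ≈ 4*5.631212/35 ≈ 0.64356709.
eps = sqrt(0.64356709) ≈ 0.8022263 ≈ 0.80223.

0.80223


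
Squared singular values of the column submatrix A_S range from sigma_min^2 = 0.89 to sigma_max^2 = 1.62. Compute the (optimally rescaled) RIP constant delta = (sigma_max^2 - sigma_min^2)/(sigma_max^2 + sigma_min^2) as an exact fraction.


lambda_max - lambda_min = 1.62 - 0.89 = 0.73.
lambda_max + lambda_min = 1.62 + 0.89 = 2.51.
delta = 0.73/2.51 = 73/251.

73/251


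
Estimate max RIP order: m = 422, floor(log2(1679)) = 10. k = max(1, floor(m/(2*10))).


floor(log2(1679)) = 10.
2*10 = 20.
m/(2*floor(log2(n))) = 422/20 ≈ 21.1.
floor = 21.
k = max(1, 21) = 21.

21


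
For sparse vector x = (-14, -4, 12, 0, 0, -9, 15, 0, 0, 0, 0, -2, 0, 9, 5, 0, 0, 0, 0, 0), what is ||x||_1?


Non-zero entries: [(0, -14), (1, -4), (2, 12), (5, -9), (6, 15), (11, -2), (13, 9), (14, 5)]
Absolute values: [14, 4, 12, 9, 15, 2, 9, 5]
||x||_1 = sum = 70.

70


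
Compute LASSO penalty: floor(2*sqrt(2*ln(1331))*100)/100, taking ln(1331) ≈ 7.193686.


ln(1331) ≈ 7.193686.
2*ln(n) ≈ 14.387372.
sqrt(2*ln(n)) ≈ sqrt(14.387372) ≈ 3.793069.
lambda ≈ 2*3.793069 = 7.586138.
floor(lambda*100)/100 = 7.58.

7.58


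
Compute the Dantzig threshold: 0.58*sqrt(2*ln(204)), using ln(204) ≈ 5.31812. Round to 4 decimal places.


ln(204) ≈ 5.31812.
2*ln(n) ≈ 10.63624.
sqrt(2*ln(n)) ≈ sqrt(10.63624) ≈ 3.261325.
threshold ≈ 0.58*3.261325 = 1.8915685 ≈ 1.8916.

1.8916


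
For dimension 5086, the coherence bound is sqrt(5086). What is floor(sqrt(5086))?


71^2 = 5041 <= 5086 < 5184 = 72^2, so 71 <= sqrt(5086) < 72.
floor(sqrt(5086)) = 71.

71


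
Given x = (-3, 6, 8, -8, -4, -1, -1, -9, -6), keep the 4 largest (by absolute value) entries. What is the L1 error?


Sorted |x_i| descending: [9, 8, 8, 6, 6, 4, 3, 1, 1]
Keep top 4: [9, 8, 8, 6]
Tail entries: [6, 4, 3, 1, 1]
L1 error = sum of tail = 15.

15


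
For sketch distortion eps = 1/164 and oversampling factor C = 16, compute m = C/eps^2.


1/eps = 164.
(1/eps)^2 = 26896.
m = 16*26896 = 430336.

430336


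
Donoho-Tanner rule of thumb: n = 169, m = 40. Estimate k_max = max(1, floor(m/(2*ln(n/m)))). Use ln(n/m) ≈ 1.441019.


n/m = 169/40.
ln(n/m) ≈ 1.441019.
2*ln(n/m) ≈ 2.882038.
m/(2*ln(n/m)) ≈ 40/2.882038 ≈ 13.8791.
floor = 13.
k_max = max(1, 13) = 13.

13


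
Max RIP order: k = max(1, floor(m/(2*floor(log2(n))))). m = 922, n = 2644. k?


floor(log2(2644)) = 11.
2*11 = 22.
m/(2*floor(log2(n))) = 922/22 ≈ 41.9091.
floor = 41.
k = max(1, 41) = 41.

41


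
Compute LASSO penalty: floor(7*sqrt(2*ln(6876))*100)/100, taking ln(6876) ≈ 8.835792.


ln(6876) ≈ 8.835792.
2*ln(n) ≈ 17.671584.
sqrt(2*ln(n)) ≈ sqrt(17.671584) ≈ 4.203758.
lambda ≈ 7*4.203758 = 29.426306.
floor(lambda*100)/100 = 29.42.

29.42


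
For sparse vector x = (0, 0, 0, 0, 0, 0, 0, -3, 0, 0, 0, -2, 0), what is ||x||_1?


Non-zero entries: [(7, -3), (11, -2)]
Absolute values: [3, 2]
||x||_1 = sum = 5.

5


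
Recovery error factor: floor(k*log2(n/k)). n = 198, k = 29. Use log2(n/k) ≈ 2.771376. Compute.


log2(n/k) = log2(198/29) ≈ 2.771376.
k*log2(n/k) ≈ 29*2.771376 = 80.369904.
floor(80.369904) = 80.

80


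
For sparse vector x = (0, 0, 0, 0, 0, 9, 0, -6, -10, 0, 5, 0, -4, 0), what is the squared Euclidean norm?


Non-zero entries: [(5, 9), (7, -6), (8, -10), (10, 5), (12, -4)]
Squares: [81, 36, 100, 25, 16]
||x||_2^2 = sum = 258.

258


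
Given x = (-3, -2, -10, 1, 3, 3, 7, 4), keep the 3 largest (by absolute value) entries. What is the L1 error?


Sorted |x_i| descending: [10, 7, 4, 3, 3, 3, 2, 1]
Keep top 3: [10, 7, 4]
Tail entries: [3, 3, 3, 2, 1]
L1 error = sum of tail = 12.

12


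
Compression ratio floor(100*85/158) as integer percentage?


100*m/n = 100*85/158 ≈ 53.7975.
floor = 53.

53


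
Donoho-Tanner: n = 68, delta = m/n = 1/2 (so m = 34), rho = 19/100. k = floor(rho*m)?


m = 1/2*68 = 34.
rho = 19/100.
rho*m = 19/100*34 = 6.46.
k = floor(6.46) = 6.

6


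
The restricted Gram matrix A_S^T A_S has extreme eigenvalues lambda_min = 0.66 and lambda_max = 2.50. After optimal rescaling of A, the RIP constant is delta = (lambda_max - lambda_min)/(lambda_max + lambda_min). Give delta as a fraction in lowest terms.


lambda_max - lambda_min = 2.50 - 0.66 = 1.84.
lambda_max + lambda_min = 2.50 + 0.66 = 3.16.
delta = 1.84/3.16 = 184/316 = 46/79.

46/79


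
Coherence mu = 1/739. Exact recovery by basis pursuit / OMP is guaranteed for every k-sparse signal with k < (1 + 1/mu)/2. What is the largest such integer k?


1/mu = 739.
1 + 1/mu = 740.
(1 + 1/mu)/2 = 370 is an integer and the inequality is strict, so k_max = 370 - 1 = 369.

369


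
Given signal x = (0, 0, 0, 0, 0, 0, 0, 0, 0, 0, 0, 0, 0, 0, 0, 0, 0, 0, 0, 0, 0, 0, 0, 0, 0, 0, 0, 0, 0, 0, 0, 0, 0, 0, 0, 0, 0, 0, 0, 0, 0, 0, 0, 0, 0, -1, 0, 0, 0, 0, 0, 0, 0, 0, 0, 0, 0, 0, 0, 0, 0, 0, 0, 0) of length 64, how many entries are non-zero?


Non-zero positions: [45].
Sparsity = 1.

1


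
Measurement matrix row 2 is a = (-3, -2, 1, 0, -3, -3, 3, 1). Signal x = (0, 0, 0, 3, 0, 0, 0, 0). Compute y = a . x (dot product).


Non-zero terms: ['0*3']
Products: [0]
y = sum = 0.

0


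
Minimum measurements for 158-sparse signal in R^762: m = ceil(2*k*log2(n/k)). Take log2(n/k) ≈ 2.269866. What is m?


log2(n/k) = log2(762/158) ≈ 2.269866.
2*k*log2(n/k) ≈ 2*158*2.269866 = 717.277656.
m = ceil(717.277656) = 718.

718


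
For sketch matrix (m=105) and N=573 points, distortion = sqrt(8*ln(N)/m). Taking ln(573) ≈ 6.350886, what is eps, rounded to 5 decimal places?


ln(573) ≈ 6.350886.
8*ln(N)/m ≈ 8*6.350886/105 ≈ 0.48387703.
eps = sqrt(0.48387703) ≈ 0.6956127 ≈ 0.69561.

0.69561


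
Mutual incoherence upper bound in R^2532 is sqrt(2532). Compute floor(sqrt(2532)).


50^2 = 2500 <= 2532 < 2601 = 51^2, so 50 <= sqrt(2532) < 51.
floor(sqrt(2532)) = 50.

50


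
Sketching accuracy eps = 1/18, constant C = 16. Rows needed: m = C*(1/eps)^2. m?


1/eps = 18.
(1/eps)^2 = 324.
m = 16*324 = 5184.

5184


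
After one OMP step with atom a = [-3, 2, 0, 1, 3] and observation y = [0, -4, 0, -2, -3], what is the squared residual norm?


a^T a = 23.
a^T y = -19.
coeff = -19/23 = -19/23.
||r||^2 = 306/23.

306/23


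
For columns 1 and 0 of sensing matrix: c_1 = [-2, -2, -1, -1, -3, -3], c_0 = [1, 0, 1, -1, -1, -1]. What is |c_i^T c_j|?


Inner product: -2*1 + -2*0 + -1*1 + -1*-1 + -3*-1 + -3*-1
Products: [-2, 0, -1, 1, 3, 3]
Sum = 4.
|dot| = 4.

4


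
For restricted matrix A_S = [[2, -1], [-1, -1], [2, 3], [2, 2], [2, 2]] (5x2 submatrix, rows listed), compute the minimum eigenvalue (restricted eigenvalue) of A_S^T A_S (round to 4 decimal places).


A_S^T A_S = [[17, 13], [13, 19]].
trace = 36.
det = 154.
disc = trace^2 - 4*det = 1296 - 4*154 = 680.
sqrt(680) ≈ 26.076810.
lam_min = (36 - sqrt(680))/2 ≈ (36 - 26.076810)/2 = 4.961595 ≈ 4.9616.

4.9616


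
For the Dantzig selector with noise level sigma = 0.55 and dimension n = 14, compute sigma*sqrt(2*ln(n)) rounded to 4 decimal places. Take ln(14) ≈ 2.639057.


ln(14) ≈ 2.639057.
2*ln(n) ≈ 5.278114.
sqrt(2*ln(n)) ≈ sqrt(5.278114) ≈ 2.297415.
threshold ≈ 0.55*2.297415 = 1.26357825 ≈ 1.2636.

1.2636


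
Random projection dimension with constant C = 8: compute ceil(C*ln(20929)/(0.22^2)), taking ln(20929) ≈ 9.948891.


ln(20929) ≈ 9.948891.
eps^2 = 0.22^2 = 0.0484.
C*ln(N)/eps^2 ≈ 8*9.948891/0.0484 ≈ 1644.4448.
m = ceil(1644.4448) = 1645.

1645


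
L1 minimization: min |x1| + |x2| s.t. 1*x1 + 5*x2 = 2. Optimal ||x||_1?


Axis intercepts:
  x1 = 2, x2 = 0: L1 = 2
  x1 = 0, x2 = 2/5: L1 = 2/5
x* = (0, 2/5)
||x*||_1 = 2/5.

2/5


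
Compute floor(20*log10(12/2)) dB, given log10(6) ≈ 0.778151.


||x||/||e|| = 12/2 = 6.
log10(6) ≈ 0.778151.
20*log10(||x||/||e||) ≈ 20*0.778151 = 15.56302.
floor(15.56302) = 15.

15


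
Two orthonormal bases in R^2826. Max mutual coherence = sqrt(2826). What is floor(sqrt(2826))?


53^2 = 2809 <= 2826 < 2916 = 54^2, so 53 <= sqrt(2826) < 54.
floor(sqrt(2826)) = 53.

53


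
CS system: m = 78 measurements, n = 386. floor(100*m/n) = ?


100*m/n = 100*78/386 ≈ 20.2073.
floor = 20.

20


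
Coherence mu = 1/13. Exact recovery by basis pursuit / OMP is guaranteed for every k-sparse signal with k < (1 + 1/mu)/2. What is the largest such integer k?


1/mu = 13.
1 + 1/mu = 14.
(1 + 1/mu)/2 = 7 is an integer and the inequality is strict, so k_max = 7 - 1 = 6.

6


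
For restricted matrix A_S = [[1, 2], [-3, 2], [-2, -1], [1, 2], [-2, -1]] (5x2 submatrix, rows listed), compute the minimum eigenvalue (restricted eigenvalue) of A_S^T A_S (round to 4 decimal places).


A_S^T A_S = [[19, 2], [2, 14]].
trace = 33.
det = 262.
disc = trace^2 - 4*det = 1089 - 4*262 = 41.
sqrt(41) ≈ 6.403124.
lam_min = (33 - sqrt(41))/2 ≈ (33 - 6.403124)/2 = 13.298438 ≈ 13.2984.

13.2984


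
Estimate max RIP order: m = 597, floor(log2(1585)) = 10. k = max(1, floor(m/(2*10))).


floor(log2(1585)) = 10.
2*10 = 20.
m/(2*floor(log2(n))) = 597/20 ≈ 29.85.
floor = 29.
k = max(1, 29) = 29.

29


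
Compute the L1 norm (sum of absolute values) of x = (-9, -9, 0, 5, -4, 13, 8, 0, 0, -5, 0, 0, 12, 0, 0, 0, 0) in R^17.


Non-zero entries: [(0, -9), (1, -9), (3, 5), (4, -4), (5, 13), (6, 8), (9, -5), (12, 12)]
Absolute values: [9, 9, 5, 4, 13, 8, 5, 12]
||x||_1 = sum = 65.

65


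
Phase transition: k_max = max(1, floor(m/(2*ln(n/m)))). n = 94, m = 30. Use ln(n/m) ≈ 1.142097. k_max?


n/m = 94/30 = 47/15.
ln(n/m) ≈ 1.142097.
2*ln(n/m) ≈ 2.284194.
m/(2*ln(n/m)) ≈ 30/2.284194 ≈ 13.1337.
floor = 13.
k_max = max(1, 13) = 13.

13


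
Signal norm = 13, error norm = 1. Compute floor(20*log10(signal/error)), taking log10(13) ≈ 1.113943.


||x||/||e|| = 13/1 = 13.
log10(13) ≈ 1.113943.
20*log10(||x||/||e||) ≈ 20*1.113943 = 22.27886.
floor(22.27886) = 22.

22


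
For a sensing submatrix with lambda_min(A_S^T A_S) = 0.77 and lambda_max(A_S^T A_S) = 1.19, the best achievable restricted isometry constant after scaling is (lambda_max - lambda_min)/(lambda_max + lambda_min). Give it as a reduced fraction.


lambda_max - lambda_min = 1.19 - 0.77 = 0.42.
lambda_max + lambda_min = 1.19 + 0.77 = 1.96.
delta = 0.42/1.96 = 42/196 = 3/14.

3/14


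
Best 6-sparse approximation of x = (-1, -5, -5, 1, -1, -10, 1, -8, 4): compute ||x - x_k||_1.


Sorted |x_i| descending: [10, 8, 5, 5, 4, 1, 1, 1, 1]
Keep top 6: [10, 8, 5, 5, 4, 1]
Tail entries: [1, 1, 1]
L1 error = sum of tail = 3.

3


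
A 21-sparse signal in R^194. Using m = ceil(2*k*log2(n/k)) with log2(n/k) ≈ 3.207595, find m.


log2(n/k) = log2(194/21) ≈ 3.207595.
2*k*log2(n/k) ≈ 2*21*3.207595 = 134.71899.
m = ceil(134.71899) = 135.

135


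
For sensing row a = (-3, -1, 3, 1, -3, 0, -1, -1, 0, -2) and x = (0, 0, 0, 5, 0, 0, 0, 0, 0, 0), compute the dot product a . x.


Non-zero terms: ['1*5']
Products: [5]
y = sum = 5.

5


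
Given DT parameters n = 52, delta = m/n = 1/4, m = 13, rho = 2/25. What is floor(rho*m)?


m = 1/4*52 = 13.
rho = 2/25.
rho*m = 2/25*13 = 1.04.
k = floor(1.04) = 1.

1


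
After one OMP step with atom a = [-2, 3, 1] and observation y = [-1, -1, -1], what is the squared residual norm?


a^T a = 14.
a^T y = -2.
coeff = -2/14 = -1/7.
||r||^2 = 19/7.

19/7


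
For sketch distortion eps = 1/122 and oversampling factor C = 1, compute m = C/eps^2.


1/eps = 122.
(1/eps)^2 = 14884.
m = 1*14884 = 14884.

14884


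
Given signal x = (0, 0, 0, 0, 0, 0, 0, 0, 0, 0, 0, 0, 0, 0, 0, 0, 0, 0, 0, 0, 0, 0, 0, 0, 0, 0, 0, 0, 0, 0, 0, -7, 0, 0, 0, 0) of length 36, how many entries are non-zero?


Non-zero positions: [31].
Sparsity = 1.

1


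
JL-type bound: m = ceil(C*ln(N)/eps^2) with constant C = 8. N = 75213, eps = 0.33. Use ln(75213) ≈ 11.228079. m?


ln(75213) ≈ 11.228079.
eps^2 = 0.33^2 = 0.1089.
C*ln(N)/eps^2 ≈ 8*11.228079/0.1089 ≈ 824.8359.
m = ceil(824.8359) = 825.

825


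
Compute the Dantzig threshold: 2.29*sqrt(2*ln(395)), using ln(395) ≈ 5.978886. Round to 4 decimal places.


ln(395) ≈ 5.978886.
2*ln(n) ≈ 11.957772.
sqrt(2*ln(n)) ≈ sqrt(11.957772) ≈ 3.458001.
threshold ≈ 2.29*3.458001 = 7.91882229 ≈ 7.9188.

7.9188


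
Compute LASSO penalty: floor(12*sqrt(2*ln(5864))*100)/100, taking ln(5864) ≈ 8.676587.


ln(5864) ≈ 8.676587.
2*ln(n) ≈ 17.353174.
sqrt(2*ln(n)) ≈ sqrt(17.353174) ≈ 4.165714.
lambda ≈ 12*4.165714 = 49.988568.
floor(lambda*100)/100 = 49.98.

49.98


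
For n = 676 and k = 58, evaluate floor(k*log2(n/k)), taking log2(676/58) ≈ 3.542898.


log2(n/k) = log2(676/58) ≈ 3.542898.
k*log2(n/k) ≈ 58*3.542898 = 205.488084.
floor(205.488084) = 205.

205


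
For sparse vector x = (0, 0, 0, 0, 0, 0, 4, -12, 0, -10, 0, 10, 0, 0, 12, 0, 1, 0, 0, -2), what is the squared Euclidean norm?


Non-zero entries: [(6, 4), (7, -12), (9, -10), (11, 10), (14, 12), (16, 1), (19, -2)]
Squares: [16, 144, 100, 100, 144, 1, 4]
||x||_2^2 = sum = 509.

509


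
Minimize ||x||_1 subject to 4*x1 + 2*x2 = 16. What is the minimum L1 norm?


Axis intercepts:
  x1 = 4, x2 = 0: L1 = 4
  x1 = 0, x2 = 8: L1 = 8
x* = (4, 0)
||x*||_1 = 4.

4


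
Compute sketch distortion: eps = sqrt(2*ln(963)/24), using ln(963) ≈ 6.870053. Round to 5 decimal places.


ln(963) ≈ 6.870053.
2*ln(N)/m ≈ 2*6.870053/24 ≈ 0.57250442.
eps = sqrt(0.57250442) ≈ 0.7566402 ≈ 0.75664.

0.75664


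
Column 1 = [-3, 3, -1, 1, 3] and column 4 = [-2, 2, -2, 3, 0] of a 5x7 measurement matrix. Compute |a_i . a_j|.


Inner product: -3*-2 + 3*2 + -1*-2 + 1*3 + 3*0
Products: [6, 6, 2, 3, 0]
Sum = 17.
|dot| = 17.

17


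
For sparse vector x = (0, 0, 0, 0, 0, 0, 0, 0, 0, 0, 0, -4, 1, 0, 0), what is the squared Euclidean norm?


Non-zero entries: [(11, -4), (12, 1)]
Squares: [16, 1]
||x||_2^2 = sum = 17.

17


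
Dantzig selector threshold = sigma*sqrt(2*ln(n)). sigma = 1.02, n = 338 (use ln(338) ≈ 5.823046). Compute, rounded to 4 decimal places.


ln(338) ≈ 5.823046.
2*ln(n) ≈ 11.646092.
sqrt(2*ln(n)) ≈ sqrt(11.646092) ≈ 3.412637.
threshold ≈ 1.02*3.412637 = 3.48088974 ≈ 3.4809.

3.4809


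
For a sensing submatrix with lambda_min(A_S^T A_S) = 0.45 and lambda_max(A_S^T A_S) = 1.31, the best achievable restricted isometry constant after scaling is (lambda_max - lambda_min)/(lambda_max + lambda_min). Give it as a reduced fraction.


lambda_max - lambda_min = 1.31 - 0.45 = 0.86.
lambda_max + lambda_min = 1.31 + 0.45 = 1.76.
delta = 0.86/1.76 = 86/176 = 43/88.

43/88


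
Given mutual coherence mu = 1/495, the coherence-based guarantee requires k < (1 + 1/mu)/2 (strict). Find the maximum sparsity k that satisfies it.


1/mu = 495.
1 + 1/mu = 496.
(1 + 1/mu)/2 = 248 is an integer and the inequality is strict, so k_max = 248 - 1 = 247.

247


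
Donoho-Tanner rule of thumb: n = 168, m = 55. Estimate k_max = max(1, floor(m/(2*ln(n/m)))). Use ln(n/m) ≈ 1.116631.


n/m = 168/55.
ln(n/m) ≈ 1.116631.
2*ln(n/m) ≈ 2.233262.
m/(2*ln(n/m)) ≈ 55/2.233262 ≈ 24.6277.
floor = 24.
k_max = max(1, 24) = 24.

24


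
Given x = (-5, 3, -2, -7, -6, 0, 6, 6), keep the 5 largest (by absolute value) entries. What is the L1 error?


Sorted |x_i| descending: [7, 6, 6, 6, 5, 3, 2, 0]
Keep top 5: [7, 6, 6, 6, 5]
Tail entries: [3, 2, 0]
L1 error = sum of tail = 5.

5


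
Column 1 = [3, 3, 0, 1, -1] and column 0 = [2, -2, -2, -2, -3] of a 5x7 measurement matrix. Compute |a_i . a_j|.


Inner product: 3*2 + 3*-2 + 0*-2 + 1*-2 + -1*-3
Products: [6, -6, 0, -2, 3]
Sum = 1.
|dot| = 1.

1


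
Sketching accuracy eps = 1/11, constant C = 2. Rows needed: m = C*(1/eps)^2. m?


1/eps = 11.
(1/eps)^2 = 121.
m = 2*121 = 242.

242


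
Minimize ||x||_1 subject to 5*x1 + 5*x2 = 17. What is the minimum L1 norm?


Axis intercepts:
  x1 = 17/5, x2 = 0: L1 = 17/5
  x1 = 0, x2 = 17/5: L1 = 17/5
x* = (17/5, 0)
||x*||_1 = 17/5.

17/5


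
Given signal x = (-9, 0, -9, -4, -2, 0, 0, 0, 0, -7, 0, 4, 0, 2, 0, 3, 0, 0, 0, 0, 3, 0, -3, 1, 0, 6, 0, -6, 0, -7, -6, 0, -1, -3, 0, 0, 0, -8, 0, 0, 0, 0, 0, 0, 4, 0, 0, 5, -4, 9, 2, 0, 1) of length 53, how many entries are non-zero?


Non-zero positions: [0, 2, 3, 4, 9, 11, 13, 15, 20, 22, 23, 25, 27, 29, 30, 32, 33, 37, 44, 47, 48, 49, 50, 52].
Sparsity = 24.

24


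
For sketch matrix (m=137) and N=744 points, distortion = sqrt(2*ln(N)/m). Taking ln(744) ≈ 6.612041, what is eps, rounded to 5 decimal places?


ln(744) ≈ 6.612041.
2*ln(N)/m ≈ 2*6.612041/137 ≈ 0.09652615.
eps = sqrt(0.09652615) ≈ 0.3106866 ≈ 0.31069.

0.31069


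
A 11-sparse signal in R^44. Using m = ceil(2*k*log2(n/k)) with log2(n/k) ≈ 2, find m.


log2(n/k) = log2(44/11) ≈ 2.
2*k*log2(n/k) ≈ 2*11*2 = 44.
m = ceil(44) = 44.

44


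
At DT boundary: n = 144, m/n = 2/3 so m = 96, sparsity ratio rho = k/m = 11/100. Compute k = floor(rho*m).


m = 2/3*144 = 96.
rho = 11/100.
rho*m = 11/100*96 = 10.56.
k = floor(10.56) = 10.

10


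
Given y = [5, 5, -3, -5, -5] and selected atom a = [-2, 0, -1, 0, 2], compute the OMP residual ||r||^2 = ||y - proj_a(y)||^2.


a^T a = 9.
a^T y = -17.
coeff = -17/9 = -17/9.
||r||^2 = 692/9.

692/9


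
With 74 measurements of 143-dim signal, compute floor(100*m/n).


100*m/n = 100*74/143 ≈ 51.7483.
floor = 51.

51


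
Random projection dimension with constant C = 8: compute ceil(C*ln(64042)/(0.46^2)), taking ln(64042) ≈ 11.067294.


ln(64042) ≈ 11.067294.
eps^2 = 0.46^2 = 0.2116.
C*ln(N)/eps^2 ≈ 8*11.067294/0.2116 ≈ 418.4232.
m = ceil(418.4232) = 419.

419


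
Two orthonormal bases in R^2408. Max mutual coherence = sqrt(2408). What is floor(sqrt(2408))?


49^2 = 2401 <= 2408 < 2500 = 50^2, so 49 <= sqrt(2408) < 50.
floor(sqrt(2408)) = 49.

49


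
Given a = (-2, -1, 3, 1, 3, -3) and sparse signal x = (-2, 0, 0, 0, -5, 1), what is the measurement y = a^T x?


Non-zero terms: ['-2*-2', '3*-5', '-3*1']
Products: [4, -15, -3]
y = sum = -14.

-14


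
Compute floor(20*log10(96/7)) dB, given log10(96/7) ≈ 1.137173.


||x||/||e|| = 96/7.
log10(96/7) ≈ 1.137173.
20*log10(||x||/||e||) ≈ 20*1.137173 = 22.74346.
floor(22.74346) = 22.

22


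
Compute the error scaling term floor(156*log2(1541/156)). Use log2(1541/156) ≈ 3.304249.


log2(n/k) = log2(1541/156) ≈ 3.304249.
k*log2(n/k) ≈ 156*3.304249 = 515.462844.
floor(515.462844) = 515.

515


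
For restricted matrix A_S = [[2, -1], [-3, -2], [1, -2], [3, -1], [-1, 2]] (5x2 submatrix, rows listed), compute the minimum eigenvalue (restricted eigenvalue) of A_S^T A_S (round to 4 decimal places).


A_S^T A_S = [[24, -3], [-3, 14]].
trace = 38.
det = 327.
disc = trace^2 - 4*det = 1444 - 4*327 = 136.
sqrt(136) ≈ 11.661904.
lam_min = (38 - sqrt(136))/2 ≈ (38 - 11.661904)/2 = 13.169048 ≈ 13.1690.

13.1690


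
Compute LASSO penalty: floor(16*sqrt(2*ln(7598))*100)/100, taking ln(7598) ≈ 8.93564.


ln(7598) ≈ 8.93564.
2*ln(n) ≈ 17.87128.
sqrt(2*ln(n)) ≈ sqrt(17.87128) ≈ 4.227444.
lambda ≈ 16*4.227444 = 67.639104.
floor(lambda*100)/100 = 67.63.

67.63


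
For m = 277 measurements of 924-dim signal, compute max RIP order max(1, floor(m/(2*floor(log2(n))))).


floor(log2(924)) = 9.
2*9 = 18.
m/(2*floor(log2(n))) = 277/18 ≈ 15.3889.
floor = 15.
k = max(1, 15) = 15.

15


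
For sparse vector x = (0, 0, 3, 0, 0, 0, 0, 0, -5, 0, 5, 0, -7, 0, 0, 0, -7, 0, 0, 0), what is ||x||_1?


Non-zero entries: [(2, 3), (8, -5), (10, 5), (12, -7), (16, -7)]
Absolute values: [3, 5, 5, 7, 7]
||x||_1 = sum = 27.

27


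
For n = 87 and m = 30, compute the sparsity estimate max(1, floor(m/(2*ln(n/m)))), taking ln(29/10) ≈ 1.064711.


n/m = 87/30 = 29/10.
ln(n/m) ≈ 1.064711.
2*ln(n/m) ≈ 2.129422.
m/(2*ln(n/m)) ≈ 30/2.129422 ≈ 14.0883.
floor = 14.
k_max = max(1, 14) = 14.

14


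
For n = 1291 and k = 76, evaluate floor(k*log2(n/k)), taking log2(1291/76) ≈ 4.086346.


log2(n/k) = log2(1291/76) ≈ 4.086346.
k*log2(n/k) ≈ 76*4.086346 = 310.562296.
floor(310.562296) = 310.

310


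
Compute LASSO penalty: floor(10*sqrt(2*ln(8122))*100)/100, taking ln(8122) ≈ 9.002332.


ln(8122) ≈ 9.002332.
2*ln(n) ≈ 18.004664.
sqrt(2*ln(n)) ≈ sqrt(18.004664) ≈ 4.24319.
lambda ≈ 10*4.24319 = 42.4319.
floor(lambda*100)/100 = 42.43.

42.43


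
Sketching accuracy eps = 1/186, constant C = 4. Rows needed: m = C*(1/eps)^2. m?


1/eps = 186.
(1/eps)^2 = 34596.
m = 4*34596 = 138384.

138384


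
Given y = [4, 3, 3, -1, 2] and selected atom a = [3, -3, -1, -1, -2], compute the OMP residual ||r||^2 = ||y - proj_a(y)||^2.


a^T a = 24.
a^T y = -3.
coeff = -3/24 = -1/8.
||r||^2 = 309/8.

309/8


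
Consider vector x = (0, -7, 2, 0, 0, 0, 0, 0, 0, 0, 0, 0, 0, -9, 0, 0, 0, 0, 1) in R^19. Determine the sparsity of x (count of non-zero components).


Non-zero positions: [1, 2, 13, 18].
Sparsity = 4.

4


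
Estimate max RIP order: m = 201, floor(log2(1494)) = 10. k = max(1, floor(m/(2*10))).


floor(log2(1494)) = 10.
2*10 = 20.
m/(2*floor(log2(n))) = 201/20 ≈ 10.05.
floor = 10.
k = max(1, 10) = 10.

10


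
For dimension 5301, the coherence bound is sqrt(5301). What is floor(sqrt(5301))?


72^2 = 5184 <= 5301 < 5329 = 73^2, so 72 <= sqrt(5301) < 73.
floor(sqrt(5301)) = 72.

72
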